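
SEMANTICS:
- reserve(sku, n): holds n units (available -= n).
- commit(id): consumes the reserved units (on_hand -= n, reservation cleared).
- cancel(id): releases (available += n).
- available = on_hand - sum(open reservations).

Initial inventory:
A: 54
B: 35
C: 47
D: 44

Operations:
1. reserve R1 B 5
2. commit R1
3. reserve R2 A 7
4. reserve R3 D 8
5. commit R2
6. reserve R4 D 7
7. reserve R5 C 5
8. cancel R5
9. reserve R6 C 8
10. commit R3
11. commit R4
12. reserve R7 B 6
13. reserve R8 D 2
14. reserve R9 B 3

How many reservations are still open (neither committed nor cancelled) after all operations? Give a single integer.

Answer: 4

Derivation:
Step 1: reserve R1 B 5 -> on_hand[A=54 B=35 C=47 D=44] avail[A=54 B=30 C=47 D=44] open={R1}
Step 2: commit R1 -> on_hand[A=54 B=30 C=47 D=44] avail[A=54 B=30 C=47 D=44] open={}
Step 3: reserve R2 A 7 -> on_hand[A=54 B=30 C=47 D=44] avail[A=47 B=30 C=47 D=44] open={R2}
Step 4: reserve R3 D 8 -> on_hand[A=54 B=30 C=47 D=44] avail[A=47 B=30 C=47 D=36] open={R2,R3}
Step 5: commit R2 -> on_hand[A=47 B=30 C=47 D=44] avail[A=47 B=30 C=47 D=36] open={R3}
Step 6: reserve R4 D 7 -> on_hand[A=47 B=30 C=47 D=44] avail[A=47 B=30 C=47 D=29] open={R3,R4}
Step 7: reserve R5 C 5 -> on_hand[A=47 B=30 C=47 D=44] avail[A=47 B=30 C=42 D=29] open={R3,R4,R5}
Step 8: cancel R5 -> on_hand[A=47 B=30 C=47 D=44] avail[A=47 B=30 C=47 D=29] open={R3,R4}
Step 9: reserve R6 C 8 -> on_hand[A=47 B=30 C=47 D=44] avail[A=47 B=30 C=39 D=29] open={R3,R4,R6}
Step 10: commit R3 -> on_hand[A=47 B=30 C=47 D=36] avail[A=47 B=30 C=39 D=29] open={R4,R6}
Step 11: commit R4 -> on_hand[A=47 B=30 C=47 D=29] avail[A=47 B=30 C=39 D=29] open={R6}
Step 12: reserve R7 B 6 -> on_hand[A=47 B=30 C=47 D=29] avail[A=47 B=24 C=39 D=29] open={R6,R7}
Step 13: reserve R8 D 2 -> on_hand[A=47 B=30 C=47 D=29] avail[A=47 B=24 C=39 D=27] open={R6,R7,R8}
Step 14: reserve R9 B 3 -> on_hand[A=47 B=30 C=47 D=29] avail[A=47 B=21 C=39 D=27] open={R6,R7,R8,R9}
Open reservations: ['R6', 'R7', 'R8', 'R9'] -> 4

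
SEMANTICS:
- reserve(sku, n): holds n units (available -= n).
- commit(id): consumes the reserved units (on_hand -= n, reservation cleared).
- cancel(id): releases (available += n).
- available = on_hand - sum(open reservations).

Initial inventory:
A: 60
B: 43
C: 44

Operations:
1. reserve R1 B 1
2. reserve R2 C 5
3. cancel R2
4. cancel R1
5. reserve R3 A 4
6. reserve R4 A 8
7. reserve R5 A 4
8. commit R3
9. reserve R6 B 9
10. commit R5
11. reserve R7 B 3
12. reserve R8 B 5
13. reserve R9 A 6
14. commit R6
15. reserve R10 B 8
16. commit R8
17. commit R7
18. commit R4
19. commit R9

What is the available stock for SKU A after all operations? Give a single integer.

Answer: 38

Derivation:
Step 1: reserve R1 B 1 -> on_hand[A=60 B=43 C=44] avail[A=60 B=42 C=44] open={R1}
Step 2: reserve R2 C 5 -> on_hand[A=60 B=43 C=44] avail[A=60 B=42 C=39] open={R1,R2}
Step 3: cancel R2 -> on_hand[A=60 B=43 C=44] avail[A=60 B=42 C=44] open={R1}
Step 4: cancel R1 -> on_hand[A=60 B=43 C=44] avail[A=60 B=43 C=44] open={}
Step 5: reserve R3 A 4 -> on_hand[A=60 B=43 C=44] avail[A=56 B=43 C=44] open={R3}
Step 6: reserve R4 A 8 -> on_hand[A=60 B=43 C=44] avail[A=48 B=43 C=44] open={R3,R4}
Step 7: reserve R5 A 4 -> on_hand[A=60 B=43 C=44] avail[A=44 B=43 C=44] open={R3,R4,R5}
Step 8: commit R3 -> on_hand[A=56 B=43 C=44] avail[A=44 B=43 C=44] open={R4,R5}
Step 9: reserve R6 B 9 -> on_hand[A=56 B=43 C=44] avail[A=44 B=34 C=44] open={R4,R5,R6}
Step 10: commit R5 -> on_hand[A=52 B=43 C=44] avail[A=44 B=34 C=44] open={R4,R6}
Step 11: reserve R7 B 3 -> on_hand[A=52 B=43 C=44] avail[A=44 B=31 C=44] open={R4,R6,R7}
Step 12: reserve R8 B 5 -> on_hand[A=52 B=43 C=44] avail[A=44 B=26 C=44] open={R4,R6,R7,R8}
Step 13: reserve R9 A 6 -> on_hand[A=52 B=43 C=44] avail[A=38 B=26 C=44] open={R4,R6,R7,R8,R9}
Step 14: commit R6 -> on_hand[A=52 B=34 C=44] avail[A=38 B=26 C=44] open={R4,R7,R8,R9}
Step 15: reserve R10 B 8 -> on_hand[A=52 B=34 C=44] avail[A=38 B=18 C=44] open={R10,R4,R7,R8,R9}
Step 16: commit R8 -> on_hand[A=52 B=29 C=44] avail[A=38 B=18 C=44] open={R10,R4,R7,R9}
Step 17: commit R7 -> on_hand[A=52 B=26 C=44] avail[A=38 B=18 C=44] open={R10,R4,R9}
Step 18: commit R4 -> on_hand[A=44 B=26 C=44] avail[A=38 B=18 C=44] open={R10,R9}
Step 19: commit R9 -> on_hand[A=38 B=26 C=44] avail[A=38 B=18 C=44] open={R10}
Final available[A] = 38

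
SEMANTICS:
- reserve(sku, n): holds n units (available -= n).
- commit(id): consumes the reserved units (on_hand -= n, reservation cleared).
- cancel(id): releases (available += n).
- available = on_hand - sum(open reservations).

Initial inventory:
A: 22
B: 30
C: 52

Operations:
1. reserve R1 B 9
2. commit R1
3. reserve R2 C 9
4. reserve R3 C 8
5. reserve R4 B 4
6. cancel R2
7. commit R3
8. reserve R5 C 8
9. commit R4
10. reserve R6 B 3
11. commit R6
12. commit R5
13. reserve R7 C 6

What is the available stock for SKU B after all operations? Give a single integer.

Answer: 14

Derivation:
Step 1: reserve R1 B 9 -> on_hand[A=22 B=30 C=52] avail[A=22 B=21 C=52] open={R1}
Step 2: commit R1 -> on_hand[A=22 B=21 C=52] avail[A=22 B=21 C=52] open={}
Step 3: reserve R2 C 9 -> on_hand[A=22 B=21 C=52] avail[A=22 B=21 C=43] open={R2}
Step 4: reserve R3 C 8 -> on_hand[A=22 B=21 C=52] avail[A=22 B=21 C=35] open={R2,R3}
Step 5: reserve R4 B 4 -> on_hand[A=22 B=21 C=52] avail[A=22 B=17 C=35] open={R2,R3,R4}
Step 6: cancel R2 -> on_hand[A=22 B=21 C=52] avail[A=22 B=17 C=44] open={R3,R4}
Step 7: commit R3 -> on_hand[A=22 B=21 C=44] avail[A=22 B=17 C=44] open={R4}
Step 8: reserve R5 C 8 -> on_hand[A=22 B=21 C=44] avail[A=22 B=17 C=36] open={R4,R5}
Step 9: commit R4 -> on_hand[A=22 B=17 C=44] avail[A=22 B=17 C=36] open={R5}
Step 10: reserve R6 B 3 -> on_hand[A=22 B=17 C=44] avail[A=22 B=14 C=36] open={R5,R6}
Step 11: commit R6 -> on_hand[A=22 B=14 C=44] avail[A=22 B=14 C=36] open={R5}
Step 12: commit R5 -> on_hand[A=22 B=14 C=36] avail[A=22 B=14 C=36] open={}
Step 13: reserve R7 C 6 -> on_hand[A=22 B=14 C=36] avail[A=22 B=14 C=30] open={R7}
Final available[B] = 14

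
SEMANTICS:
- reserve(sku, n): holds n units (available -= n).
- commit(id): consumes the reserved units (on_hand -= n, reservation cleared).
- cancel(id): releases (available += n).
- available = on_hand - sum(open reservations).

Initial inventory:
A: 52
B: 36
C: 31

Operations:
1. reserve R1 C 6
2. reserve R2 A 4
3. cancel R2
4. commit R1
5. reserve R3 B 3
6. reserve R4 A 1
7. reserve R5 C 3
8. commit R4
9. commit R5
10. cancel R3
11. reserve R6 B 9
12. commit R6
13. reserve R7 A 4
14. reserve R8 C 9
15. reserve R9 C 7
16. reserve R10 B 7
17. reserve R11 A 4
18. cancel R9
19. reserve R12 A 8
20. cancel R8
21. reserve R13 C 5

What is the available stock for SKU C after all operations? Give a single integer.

Answer: 17

Derivation:
Step 1: reserve R1 C 6 -> on_hand[A=52 B=36 C=31] avail[A=52 B=36 C=25] open={R1}
Step 2: reserve R2 A 4 -> on_hand[A=52 B=36 C=31] avail[A=48 B=36 C=25] open={R1,R2}
Step 3: cancel R2 -> on_hand[A=52 B=36 C=31] avail[A=52 B=36 C=25] open={R1}
Step 4: commit R1 -> on_hand[A=52 B=36 C=25] avail[A=52 B=36 C=25] open={}
Step 5: reserve R3 B 3 -> on_hand[A=52 B=36 C=25] avail[A=52 B=33 C=25] open={R3}
Step 6: reserve R4 A 1 -> on_hand[A=52 B=36 C=25] avail[A=51 B=33 C=25] open={R3,R4}
Step 7: reserve R5 C 3 -> on_hand[A=52 B=36 C=25] avail[A=51 B=33 C=22] open={R3,R4,R5}
Step 8: commit R4 -> on_hand[A=51 B=36 C=25] avail[A=51 B=33 C=22] open={R3,R5}
Step 9: commit R5 -> on_hand[A=51 B=36 C=22] avail[A=51 B=33 C=22] open={R3}
Step 10: cancel R3 -> on_hand[A=51 B=36 C=22] avail[A=51 B=36 C=22] open={}
Step 11: reserve R6 B 9 -> on_hand[A=51 B=36 C=22] avail[A=51 B=27 C=22] open={R6}
Step 12: commit R6 -> on_hand[A=51 B=27 C=22] avail[A=51 B=27 C=22] open={}
Step 13: reserve R7 A 4 -> on_hand[A=51 B=27 C=22] avail[A=47 B=27 C=22] open={R7}
Step 14: reserve R8 C 9 -> on_hand[A=51 B=27 C=22] avail[A=47 B=27 C=13] open={R7,R8}
Step 15: reserve R9 C 7 -> on_hand[A=51 B=27 C=22] avail[A=47 B=27 C=6] open={R7,R8,R9}
Step 16: reserve R10 B 7 -> on_hand[A=51 B=27 C=22] avail[A=47 B=20 C=6] open={R10,R7,R8,R9}
Step 17: reserve R11 A 4 -> on_hand[A=51 B=27 C=22] avail[A=43 B=20 C=6] open={R10,R11,R7,R8,R9}
Step 18: cancel R9 -> on_hand[A=51 B=27 C=22] avail[A=43 B=20 C=13] open={R10,R11,R7,R8}
Step 19: reserve R12 A 8 -> on_hand[A=51 B=27 C=22] avail[A=35 B=20 C=13] open={R10,R11,R12,R7,R8}
Step 20: cancel R8 -> on_hand[A=51 B=27 C=22] avail[A=35 B=20 C=22] open={R10,R11,R12,R7}
Step 21: reserve R13 C 5 -> on_hand[A=51 B=27 C=22] avail[A=35 B=20 C=17] open={R10,R11,R12,R13,R7}
Final available[C] = 17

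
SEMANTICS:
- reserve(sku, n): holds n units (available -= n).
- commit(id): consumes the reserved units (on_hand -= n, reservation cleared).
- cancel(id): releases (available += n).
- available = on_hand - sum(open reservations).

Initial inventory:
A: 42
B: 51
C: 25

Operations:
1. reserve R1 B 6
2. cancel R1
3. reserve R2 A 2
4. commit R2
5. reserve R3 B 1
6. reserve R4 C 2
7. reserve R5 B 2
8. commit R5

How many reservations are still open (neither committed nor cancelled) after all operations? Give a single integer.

Answer: 2

Derivation:
Step 1: reserve R1 B 6 -> on_hand[A=42 B=51 C=25] avail[A=42 B=45 C=25] open={R1}
Step 2: cancel R1 -> on_hand[A=42 B=51 C=25] avail[A=42 B=51 C=25] open={}
Step 3: reserve R2 A 2 -> on_hand[A=42 B=51 C=25] avail[A=40 B=51 C=25] open={R2}
Step 4: commit R2 -> on_hand[A=40 B=51 C=25] avail[A=40 B=51 C=25] open={}
Step 5: reserve R3 B 1 -> on_hand[A=40 B=51 C=25] avail[A=40 B=50 C=25] open={R3}
Step 6: reserve R4 C 2 -> on_hand[A=40 B=51 C=25] avail[A=40 B=50 C=23] open={R3,R4}
Step 7: reserve R5 B 2 -> on_hand[A=40 B=51 C=25] avail[A=40 B=48 C=23] open={R3,R4,R5}
Step 8: commit R5 -> on_hand[A=40 B=49 C=25] avail[A=40 B=48 C=23] open={R3,R4}
Open reservations: ['R3', 'R4'] -> 2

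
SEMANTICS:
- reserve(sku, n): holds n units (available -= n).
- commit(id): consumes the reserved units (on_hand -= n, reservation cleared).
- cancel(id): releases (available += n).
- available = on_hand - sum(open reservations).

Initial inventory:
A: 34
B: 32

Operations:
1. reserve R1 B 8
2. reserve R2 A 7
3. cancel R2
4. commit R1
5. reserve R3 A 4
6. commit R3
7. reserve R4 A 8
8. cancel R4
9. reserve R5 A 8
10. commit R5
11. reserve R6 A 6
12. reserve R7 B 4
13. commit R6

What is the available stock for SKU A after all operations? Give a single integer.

Answer: 16

Derivation:
Step 1: reserve R1 B 8 -> on_hand[A=34 B=32] avail[A=34 B=24] open={R1}
Step 2: reserve R2 A 7 -> on_hand[A=34 B=32] avail[A=27 B=24] open={R1,R2}
Step 3: cancel R2 -> on_hand[A=34 B=32] avail[A=34 B=24] open={R1}
Step 4: commit R1 -> on_hand[A=34 B=24] avail[A=34 B=24] open={}
Step 5: reserve R3 A 4 -> on_hand[A=34 B=24] avail[A=30 B=24] open={R3}
Step 6: commit R3 -> on_hand[A=30 B=24] avail[A=30 B=24] open={}
Step 7: reserve R4 A 8 -> on_hand[A=30 B=24] avail[A=22 B=24] open={R4}
Step 8: cancel R4 -> on_hand[A=30 B=24] avail[A=30 B=24] open={}
Step 9: reserve R5 A 8 -> on_hand[A=30 B=24] avail[A=22 B=24] open={R5}
Step 10: commit R5 -> on_hand[A=22 B=24] avail[A=22 B=24] open={}
Step 11: reserve R6 A 6 -> on_hand[A=22 B=24] avail[A=16 B=24] open={R6}
Step 12: reserve R7 B 4 -> on_hand[A=22 B=24] avail[A=16 B=20] open={R6,R7}
Step 13: commit R6 -> on_hand[A=16 B=24] avail[A=16 B=20] open={R7}
Final available[A] = 16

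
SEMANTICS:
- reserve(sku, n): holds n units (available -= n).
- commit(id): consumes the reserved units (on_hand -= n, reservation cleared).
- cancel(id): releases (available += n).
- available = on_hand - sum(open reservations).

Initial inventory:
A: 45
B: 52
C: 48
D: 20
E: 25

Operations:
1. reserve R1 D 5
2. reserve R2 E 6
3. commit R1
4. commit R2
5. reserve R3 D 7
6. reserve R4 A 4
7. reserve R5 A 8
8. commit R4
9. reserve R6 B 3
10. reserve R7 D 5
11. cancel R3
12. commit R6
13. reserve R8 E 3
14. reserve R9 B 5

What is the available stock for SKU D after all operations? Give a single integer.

Answer: 10

Derivation:
Step 1: reserve R1 D 5 -> on_hand[A=45 B=52 C=48 D=20 E=25] avail[A=45 B=52 C=48 D=15 E=25] open={R1}
Step 2: reserve R2 E 6 -> on_hand[A=45 B=52 C=48 D=20 E=25] avail[A=45 B=52 C=48 D=15 E=19] open={R1,R2}
Step 3: commit R1 -> on_hand[A=45 B=52 C=48 D=15 E=25] avail[A=45 B=52 C=48 D=15 E=19] open={R2}
Step 4: commit R2 -> on_hand[A=45 B=52 C=48 D=15 E=19] avail[A=45 B=52 C=48 D=15 E=19] open={}
Step 5: reserve R3 D 7 -> on_hand[A=45 B=52 C=48 D=15 E=19] avail[A=45 B=52 C=48 D=8 E=19] open={R3}
Step 6: reserve R4 A 4 -> on_hand[A=45 B=52 C=48 D=15 E=19] avail[A=41 B=52 C=48 D=8 E=19] open={R3,R4}
Step 7: reserve R5 A 8 -> on_hand[A=45 B=52 C=48 D=15 E=19] avail[A=33 B=52 C=48 D=8 E=19] open={R3,R4,R5}
Step 8: commit R4 -> on_hand[A=41 B=52 C=48 D=15 E=19] avail[A=33 B=52 C=48 D=8 E=19] open={R3,R5}
Step 9: reserve R6 B 3 -> on_hand[A=41 B=52 C=48 D=15 E=19] avail[A=33 B=49 C=48 D=8 E=19] open={R3,R5,R6}
Step 10: reserve R7 D 5 -> on_hand[A=41 B=52 C=48 D=15 E=19] avail[A=33 B=49 C=48 D=3 E=19] open={R3,R5,R6,R7}
Step 11: cancel R3 -> on_hand[A=41 B=52 C=48 D=15 E=19] avail[A=33 B=49 C=48 D=10 E=19] open={R5,R6,R7}
Step 12: commit R6 -> on_hand[A=41 B=49 C=48 D=15 E=19] avail[A=33 B=49 C=48 D=10 E=19] open={R5,R7}
Step 13: reserve R8 E 3 -> on_hand[A=41 B=49 C=48 D=15 E=19] avail[A=33 B=49 C=48 D=10 E=16] open={R5,R7,R8}
Step 14: reserve R9 B 5 -> on_hand[A=41 B=49 C=48 D=15 E=19] avail[A=33 B=44 C=48 D=10 E=16] open={R5,R7,R8,R9}
Final available[D] = 10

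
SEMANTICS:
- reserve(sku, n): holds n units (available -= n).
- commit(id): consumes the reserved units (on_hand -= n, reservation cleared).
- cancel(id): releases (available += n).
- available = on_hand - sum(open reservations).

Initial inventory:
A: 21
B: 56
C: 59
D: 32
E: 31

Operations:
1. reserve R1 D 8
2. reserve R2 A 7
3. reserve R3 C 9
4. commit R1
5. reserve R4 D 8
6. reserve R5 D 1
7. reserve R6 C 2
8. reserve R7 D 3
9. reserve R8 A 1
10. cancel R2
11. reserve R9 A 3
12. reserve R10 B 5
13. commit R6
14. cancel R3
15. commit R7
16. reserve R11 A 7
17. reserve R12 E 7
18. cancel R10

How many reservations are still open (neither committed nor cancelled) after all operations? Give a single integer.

Answer: 6

Derivation:
Step 1: reserve R1 D 8 -> on_hand[A=21 B=56 C=59 D=32 E=31] avail[A=21 B=56 C=59 D=24 E=31] open={R1}
Step 2: reserve R2 A 7 -> on_hand[A=21 B=56 C=59 D=32 E=31] avail[A=14 B=56 C=59 D=24 E=31] open={R1,R2}
Step 3: reserve R3 C 9 -> on_hand[A=21 B=56 C=59 D=32 E=31] avail[A=14 B=56 C=50 D=24 E=31] open={R1,R2,R3}
Step 4: commit R1 -> on_hand[A=21 B=56 C=59 D=24 E=31] avail[A=14 B=56 C=50 D=24 E=31] open={R2,R3}
Step 5: reserve R4 D 8 -> on_hand[A=21 B=56 C=59 D=24 E=31] avail[A=14 B=56 C=50 D=16 E=31] open={R2,R3,R4}
Step 6: reserve R5 D 1 -> on_hand[A=21 B=56 C=59 D=24 E=31] avail[A=14 B=56 C=50 D=15 E=31] open={R2,R3,R4,R5}
Step 7: reserve R6 C 2 -> on_hand[A=21 B=56 C=59 D=24 E=31] avail[A=14 B=56 C=48 D=15 E=31] open={R2,R3,R4,R5,R6}
Step 8: reserve R7 D 3 -> on_hand[A=21 B=56 C=59 D=24 E=31] avail[A=14 B=56 C=48 D=12 E=31] open={R2,R3,R4,R5,R6,R7}
Step 9: reserve R8 A 1 -> on_hand[A=21 B=56 C=59 D=24 E=31] avail[A=13 B=56 C=48 D=12 E=31] open={R2,R3,R4,R5,R6,R7,R8}
Step 10: cancel R2 -> on_hand[A=21 B=56 C=59 D=24 E=31] avail[A=20 B=56 C=48 D=12 E=31] open={R3,R4,R5,R6,R7,R8}
Step 11: reserve R9 A 3 -> on_hand[A=21 B=56 C=59 D=24 E=31] avail[A=17 B=56 C=48 D=12 E=31] open={R3,R4,R5,R6,R7,R8,R9}
Step 12: reserve R10 B 5 -> on_hand[A=21 B=56 C=59 D=24 E=31] avail[A=17 B=51 C=48 D=12 E=31] open={R10,R3,R4,R5,R6,R7,R8,R9}
Step 13: commit R6 -> on_hand[A=21 B=56 C=57 D=24 E=31] avail[A=17 B=51 C=48 D=12 E=31] open={R10,R3,R4,R5,R7,R8,R9}
Step 14: cancel R3 -> on_hand[A=21 B=56 C=57 D=24 E=31] avail[A=17 B=51 C=57 D=12 E=31] open={R10,R4,R5,R7,R8,R9}
Step 15: commit R7 -> on_hand[A=21 B=56 C=57 D=21 E=31] avail[A=17 B=51 C=57 D=12 E=31] open={R10,R4,R5,R8,R9}
Step 16: reserve R11 A 7 -> on_hand[A=21 B=56 C=57 D=21 E=31] avail[A=10 B=51 C=57 D=12 E=31] open={R10,R11,R4,R5,R8,R9}
Step 17: reserve R12 E 7 -> on_hand[A=21 B=56 C=57 D=21 E=31] avail[A=10 B=51 C=57 D=12 E=24] open={R10,R11,R12,R4,R5,R8,R9}
Step 18: cancel R10 -> on_hand[A=21 B=56 C=57 D=21 E=31] avail[A=10 B=56 C=57 D=12 E=24] open={R11,R12,R4,R5,R8,R9}
Open reservations: ['R11', 'R12', 'R4', 'R5', 'R8', 'R9'] -> 6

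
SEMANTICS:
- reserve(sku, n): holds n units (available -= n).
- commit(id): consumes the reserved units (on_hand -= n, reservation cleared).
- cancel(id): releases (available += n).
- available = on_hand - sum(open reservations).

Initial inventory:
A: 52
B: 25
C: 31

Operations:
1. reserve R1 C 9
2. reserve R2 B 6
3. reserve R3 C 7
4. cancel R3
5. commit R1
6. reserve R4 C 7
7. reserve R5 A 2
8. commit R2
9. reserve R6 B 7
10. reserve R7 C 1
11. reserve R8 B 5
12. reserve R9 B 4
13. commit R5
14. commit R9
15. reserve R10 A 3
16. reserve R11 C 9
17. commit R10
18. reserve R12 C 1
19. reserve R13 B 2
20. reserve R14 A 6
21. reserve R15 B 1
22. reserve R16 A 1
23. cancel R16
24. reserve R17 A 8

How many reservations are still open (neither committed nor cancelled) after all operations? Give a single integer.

Answer: 10

Derivation:
Step 1: reserve R1 C 9 -> on_hand[A=52 B=25 C=31] avail[A=52 B=25 C=22] open={R1}
Step 2: reserve R2 B 6 -> on_hand[A=52 B=25 C=31] avail[A=52 B=19 C=22] open={R1,R2}
Step 3: reserve R3 C 7 -> on_hand[A=52 B=25 C=31] avail[A=52 B=19 C=15] open={R1,R2,R3}
Step 4: cancel R3 -> on_hand[A=52 B=25 C=31] avail[A=52 B=19 C=22] open={R1,R2}
Step 5: commit R1 -> on_hand[A=52 B=25 C=22] avail[A=52 B=19 C=22] open={R2}
Step 6: reserve R4 C 7 -> on_hand[A=52 B=25 C=22] avail[A=52 B=19 C=15] open={R2,R4}
Step 7: reserve R5 A 2 -> on_hand[A=52 B=25 C=22] avail[A=50 B=19 C=15] open={R2,R4,R5}
Step 8: commit R2 -> on_hand[A=52 B=19 C=22] avail[A=50 B=19 C=15] open={R4,R5}
Step 9: reserve R6 B 7 -> on_hand[A=52 B=19 C=22] avail[A=50 B=12 C=15] open={R4,R5,R6}
Step 10: reserve R7 C 1 -> on_hand[A=52 B=19 C=22] avail[A=50 B=12 C=14] open={R4,R5,R6,R7}
Step 11: reserve R8 B 5 -> on_hand[A=52 B=19 C=22] avail[A=50 B=7 C=14] open={R4,R5,R6,R7,R8}
Step 12: reserve R9 B 4 -> on_hand[A=52 B=19 C=22] avail[A=50 B=3 C=14] open={R4,R5,R6,R7,R8,R9}
Step 13: commit R5 -> on_hand[A=50 B=19 C=22] avail[A=50 B=3 C=14] open={R4,R6,R7,R8,R9}
Step 14: commit R9 -> on_hand[A=50 B=15 C=22] avail[A=50 B=3 C=14] open={R4,R6,R7,R8}
Step 15: reserve R10 A 3 -> on_hand[A=50 B=15 C=22] avail[A=47 B=3 C=14] open={R10,R4,R6,R7,R8}
Step 16: reserve R11 C 9 -> on_hand[A=50 B=15 C=22] avail[A=47 B=3 C=5] open={R10,R11,R4,R6,R7,R8}
Step 17: commit R10 -> on_hand[A=47 B=15 C=22] avail[A=47 B=3 C=5] open={R11,R4,R6,R7,R8}
Step 18: reserve R12 C 1 -> on_hand[A=47 B=15 C=22] avail[A=47 B=3 C=4] open={R11,R12,R4,R6,R7,R8}
Step 19: reserve R13 B 2 -> on_hand[A=47 B=15 C=22] avail[A=47 B=1 C=4] open={R11,R12,R13,R4,R6,R7,R8}
Step 20: reserve R14 A 6 -> on_hand[A=47 B=15 C=22] avail[A=41 B=1 C=4] open={R11,R12,R13,R14,R4,R6,R7,R8}
Step 21: reserve R15 B 1 -> on_hand[A=47 B=15 C=22] avail[A=41 B=0 C=4] open={R11,R12,R13,R14,R15,R4,R6,R7,R8}
Step 22: reserve R16 A 1 -> on_hand[A=47 B=15 C=22] avail[A=40 B=0 C=4] open={R11,R12,R13,R14,R15,R16,R4,R6,R7,R8}
Step 23: cancel R16 -> on_hand[A=47 B=15 C=22] avail[A=41 B=0 C=4] open={R11,R12,R13,R14,R15,R4,R6,R7,R8}
Step 24: reserve R17 A 8 -> on_hand[A=47 B=15 C=22] avail[A=33 B=0 C=4] open={R11,R12,R13,R14,R15,R17,R4,R6,R7,R8}
Open reservations: ['R11', 'R12', 'R13', 'R14', 'R15', 'R17', 'R4', 'R6', 'R7', 'R8'] -> 10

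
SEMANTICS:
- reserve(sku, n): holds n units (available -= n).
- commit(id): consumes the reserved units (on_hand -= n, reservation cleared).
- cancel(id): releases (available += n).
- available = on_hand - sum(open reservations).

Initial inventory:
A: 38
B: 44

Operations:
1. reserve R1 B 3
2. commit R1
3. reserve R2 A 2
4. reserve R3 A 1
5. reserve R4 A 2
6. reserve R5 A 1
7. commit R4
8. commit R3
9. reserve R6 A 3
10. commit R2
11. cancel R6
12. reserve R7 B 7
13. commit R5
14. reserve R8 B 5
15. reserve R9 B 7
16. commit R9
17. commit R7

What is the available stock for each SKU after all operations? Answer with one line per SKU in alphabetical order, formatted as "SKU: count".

Answer: A: 32
B: 22

Derivation:
Step 1: reserve R1 B 3 -> on_hand[A=38 B=44] avail[A=38 B=41] open={R1}
Step 2: commit R1 -> on_hand[A=38 B=41] avail[A=38 B=41] open={}
Step 3: reserve R2 A 2 -> on_hand[A=38 B=41] avail[A=36 B=41] open={R2}
Step 4: reserve R3 A 1 -> on_hand[A=38 B=41] avail[A=35 B=41] open={R2,R3}
Step 5: reserve R4 A 2 -> on_hand[A=38 B=41] avail[A=33 B=41] open={R2,R3,R4}
Step 6: reserve R5 A 1 -> on_hand[A=38 B=41] avail[A=32 B=41] open={R2,R3,R4,R5}
Step 7: commit R4 -> on_hand[A=36 B=41] avail[A=32 B=41] open={R2,R3,R5}
Step 8: commit R3 -> on_hand[A=35 B=41] avail[A=32 B=41] open={R2,R5}
Step 9: reserve R6 A 3 -> on_hand[A=35 B=41] avail[A=29 B=41] open={R2,R5,R6}
Step 10: commit R2 -> on_hand[A=33 B=41] avail[A=29 B=41] open={R5,R6}
Step 11: cancel R6 -> on_hand[A=33 B=41] avail[A=32 B=41] open={R5}
Step 12: reserve R7 B 7 -> on_hand[A=33 B=41] avail[A=32 B=34] open={R5,R7}
Step 13: commit R5 -> on_hand[A=32 B=41] avail[A=32 B=34] open={R7}
Step 14: reserve R8 B 5 -> on_hand[A=32 B=41] avail[A=32 B=29] open={R7,R8}
Step 15: reserve R9 B 7 -> on_hand[A=32 B=41] avail[A=32 B=22] open={R7,R8,R9}
Step 16: commit R9 -> on_hand[A=32 B=34] avail[A=32 B=22] open={R7,R8}
Step 17: commit R7 -> on_hand[A=32 B=27] avail[A=32 B=22] open={R8}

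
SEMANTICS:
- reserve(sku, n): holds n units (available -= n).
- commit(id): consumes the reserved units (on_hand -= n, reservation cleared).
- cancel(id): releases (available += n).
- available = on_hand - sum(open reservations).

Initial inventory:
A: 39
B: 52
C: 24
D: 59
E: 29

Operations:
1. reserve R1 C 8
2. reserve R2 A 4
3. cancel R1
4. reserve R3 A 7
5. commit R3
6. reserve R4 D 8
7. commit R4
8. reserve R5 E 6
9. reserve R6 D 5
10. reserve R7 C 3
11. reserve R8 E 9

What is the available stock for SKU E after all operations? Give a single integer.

Step 1: reserve R1 C 8 -> on_hand[A=39 B=52 C=24 D=59 E=29] avail[A=39 B=52 C=16 D=59 E=29] open={R1}
Step 2: reserve R2 A 4 -> on_hand[A=39 B=52 C=24 D=59 E=29] avail[A=35 B=52 C=16 D=59 E=29] open={R1,R2}
Step 3: cancel R1 -> on_hand[A=39 B=52 C=24 D=59 E=29] avail[A=35 B=52 C=24 D=59 E=29] open={R2}
Step 4: reserve R3 A 7 -> on_hand[A=39 B=52 C=24 D=59 E=29] avail[A=28 B=52 C=24 D=59 E=29] open={R2,R3}
Step 5: commit R3 -> on_hand[A=32 B=52 C=24 D=59 E=29] avail[A=28 B=52 C=24 D=59 E=29] open={R2}
Step 6: reserve R4 D 8 -> on_hand[A=32 B=52 C=24 D=59 E=29] avail[A=28 B=52 C=24 D=51 E=29] open={R2,R4}
Step 7: commit R4 -> on_hand[A=32 B=52 C=24 D=51 E=29] avail[A=28 B=52 C=24 D=51 E=29] open={R2}
Step 8: reserve R5 E 6 -> on_hand[A=32 B=52 C=24 D=51 E=29] avail[A=28 B=52 C=24 D=51 E=23] open={R2,R5}
Step 9: reserve R6 D 5 -> on_hand[A=32 B=52 C=24 D=51 E=29] avail[A=28 B=52 C=24 D=46 E=23] open={R2,R5,R6}
Step 10: reserve R7 C 3 -> on_hand[A=32 B=52 C=24 D=51 E=29] avail[A=28 B=52 C=21 D=46 E=23] open={R2,R5,R6,R7}
Step 11: reserve R8 E 9 -> on_hand[A=32 B=52 C=24 D=51 E=29] avail[A=28 B=52 C=21 D=46 E=14] open={R2,R5,R6,R7,R8}
Final available[E] = 14

Answer: 14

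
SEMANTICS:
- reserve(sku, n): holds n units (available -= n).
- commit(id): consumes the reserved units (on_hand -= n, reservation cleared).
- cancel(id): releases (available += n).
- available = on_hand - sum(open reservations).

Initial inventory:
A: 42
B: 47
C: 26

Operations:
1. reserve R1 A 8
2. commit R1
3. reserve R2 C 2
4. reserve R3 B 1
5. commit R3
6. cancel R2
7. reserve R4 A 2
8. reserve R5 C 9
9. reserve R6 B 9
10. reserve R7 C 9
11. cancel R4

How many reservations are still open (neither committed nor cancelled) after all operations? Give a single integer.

Step 1: reserve R1 A 8 -> on_hand[A=42 B=47 C=26] avail[A=34 B=47 C=26] open={R1}
Step 2: commit R1 -> on_hand[A=34 B=47 C=26] avail[A=34 B=47 C=26] open={}
Step 3: reserve R2 C 2 -> on_hand[A=34 B=47 C=26] avail[A=34 B=47 C=24] open={R2}
Step 4: reserve R3 B 1 -> on_hand[A=34 B=47 C=26] avail[A=34 B=46 C=24] open={R2,R3}
Step 5: commit R3 -> on_hand[A=34 B=46 C=26] avail[A=34 B=46 C=24] open={R2}
Step 6: cancel R2 -> on_hand[A=34 B=46 C=26] avail[A=34 B=46 C=26] open={}
Step 7: reserve R4 A 2 -> on_hand[A=34 B=46 C=26] avail[A=32 B=46 C=26] open={R4}
Step 8: reserve R5 C 9 -> on_hand[A=34 B=46 C=26] avail[A=32 B=46 C=17] open={R4,R5}
Step 9: reserve R6 B 9 -> on_hand[A=34 B=46 C=26] avail[A=32 B=37 C=17] open={R4,R5,R6}
Step 10: reserve R7 C 9 -> on_hand[A=34 B=46 C=26] avail[A=32 B=37 C=8] open={R4,R5,R6,R7}
Step 11: cancel R4 -> on_hand[A=34 B=46 C=26] avail[A=34 B=37 C=8] open={R5,R6,R7}
Open reservations: ['R5', 'R6', 'R7'] -> 3

Answer: 3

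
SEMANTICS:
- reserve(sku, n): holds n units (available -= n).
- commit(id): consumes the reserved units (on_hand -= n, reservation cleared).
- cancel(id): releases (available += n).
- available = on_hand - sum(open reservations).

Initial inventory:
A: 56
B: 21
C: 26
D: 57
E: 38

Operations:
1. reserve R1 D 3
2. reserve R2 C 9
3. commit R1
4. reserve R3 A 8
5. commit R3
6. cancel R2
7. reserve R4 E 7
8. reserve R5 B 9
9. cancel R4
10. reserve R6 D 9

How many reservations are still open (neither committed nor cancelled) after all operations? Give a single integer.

Answer: 2

Derivation:
Step 1: reserve R1 D 3 -> on_hand[A=56 B=21 C=26 D=57 E=38] avail[A=56 B=21 C=26 D=54 E=38] open={R1}
Step 2: reserve R2 C 9 -> on_hand[A=56 B=21 C=26 D=57 E=38] avail[A=56 B=21 C=17 D=54 E=38] open={R1,R2}
Step 3: commit R1 -> on_hand[A=56 B=21 C=26 D=54 E=38] avail[A=56 B=21 C=17 D=54 E=38] open={R2}
Step 4: reserve R3 A 8 -> on_hand[A=56 B=21 C=26 D=54 E=38] avail[A=48 B=21 C=17 D=54 E=38] open={R2,R3}
Step 5: commit R3 -> on_hand[A=48 B=21 C=26 D=54 E=38] avail[A=48 B=21 C=17 D=54 E=38] open={R2}
Step 6: cancel R2 -> on_hand[A=48 B=21 C=26 D=54 E=38] avail[A=48 B=21 C=26 D=54 E=38] open={}
Step 7: reserve R4 E 7 -> on_hand[A=48 B=21 C=26 D=54 E=38] avail[A=48 B=21 C=26 D=54 E=31] open={R4}
Step 8: reserve R5 B 9 -> on_hand[A=48 B=21 C=26 D=54 E=38] avail[A=48 B=12 C=26 D=54 E=31] open={R4,R5}
Step 9: cancel R4 -> on_hand[A=48 B=21 C=26 D=54 E=38] avail[A=48 B=12 C=26 D=54 E=38] open={R5}
Step 10: reserve R6 D 9 -> on_hand[A=48 B=21 C=26 D=54 E=38] avail[A=48 B=12 C=26 D=45 E=38] open={R5,R6}
Open reservations: ['R5', 'R6'] -> 2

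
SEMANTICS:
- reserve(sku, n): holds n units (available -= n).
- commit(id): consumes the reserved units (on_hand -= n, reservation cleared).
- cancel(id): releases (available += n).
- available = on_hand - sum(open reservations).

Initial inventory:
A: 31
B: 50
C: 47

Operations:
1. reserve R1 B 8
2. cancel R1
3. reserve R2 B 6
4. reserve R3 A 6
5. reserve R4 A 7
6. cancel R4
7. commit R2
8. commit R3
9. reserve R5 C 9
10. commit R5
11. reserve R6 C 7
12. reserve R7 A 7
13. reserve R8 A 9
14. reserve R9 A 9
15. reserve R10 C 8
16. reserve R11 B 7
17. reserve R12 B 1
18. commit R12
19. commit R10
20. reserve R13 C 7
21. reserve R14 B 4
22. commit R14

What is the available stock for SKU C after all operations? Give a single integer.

Answer: 16

Derivation:
Step 1: reserve R1 B 8 -> on_hand[A=31 B=50 C=47] avail[A=31 B=42 C=47] open={R1}
Step 2: cancel R1 -> on_hand[A=31 B=50 C=47] avail[A=31 B=50 C=47] open={}
Step 3: reserve R2 B 6 -> on_hand[A=31 B=50 C=47] avail[A=31 B=44 C=47] open={R2}
Step 4: reserve R3 A 6 -> on_hand[A=31 B=50 C=47] avail[A=25 B=44 C=47] open={R2,R3}
Step 5: reserve R4 A 7 -> on_hand[A=31 B=50 C=47] avail[A=18 B=44 C=47] open={R2,R3,R4}
Step 6: cancel R4 -> on_hand[A=31 B=50 C=47] avail[A=25 B=44 C=47] open={R2,R3}
Step 7: commit R2 -> on_hand[A=31 B=44 C=47] avail[A=25 B=44 C=47] open={R3}
Step 8: commit R3 -> on_hand[A=25 B=44 C=47] avail[A=25 B=44 C=47] open={}
Step 9: reserve R5 C 9 -> on_hand[A=25 B=44 C=47] avail[A=25 B=44 C=38] open={R5}
Step 10: commit R5 -> on_hand[A=25 B=44 C=38] avail[A=25 B=44 C=38] open={}
Step 11: reserve R6 C 7 -> on_hand[A=25 B=44 C=38] avail[A=25 B=44 C=31] open={R6}
Step 12: reserve R7 A 7 -> on_hand[A=25 B=44 C=38] avail[A=18 B=44 C=31] open={R6,R7}
Step 13: reserve R8 A 9 -> on_hand[A=25 B=44 C=38] avail[A=9 B=44 C=31] open={R6,R7,R8}
Step 14: reserve R9 A 9 -> on_hand[A=25 B=44 C=38] avail[A=0 B=44 C=31] open={R6,R7,R8,R9}
Step 15: reserve R10 C 8 -> on_hand[A=25 B=44 C=38] avail[A=0 B=44 C=23] open={R10,R6,R7,R8,R9}
Step 16: reserve R11 B 7 -> on_hand[A=25 B=44 C=38] avail[A=0 B=37 C=23] open={R10,R11,R6,R7,R8,R9}
Step 17: reserve R12 B 1 -> on_hand[A=25 B=44 C=38] avail[A=0 B=36 C=23] open={R10,R11,R12,R6,R7,R8,R9}
Step 18: commit R12 -> on_hand[A=25 B=43 C=38] avail[A=0 B=36 C=23] open={R10,R11,R6,R7,R8,R9}
Step 19: commit R10 -> on_hand[A=25 B=43 C=30] avail[A=0 B=36 C=23] open={R11,R6,R7,R8,R9}
Step 20: reserve R13 C 7 -> on_hand[A=25 B=43 C=30] avail[A=0 B=36 C=16] open={R11,R13,R6,R7,R8,R9}
Step 21: reserve R14 B 4 -> on_hand[A=25 B=43 C=30] avail[A=0 B=32 C=16] open={R11,R13,R14,R6,R7,R8,R9}
Step 22: commit R14 -> on_hand[A=25 B=39 C=30] avail[A=0 B=32 C=16] open={R11,R13,R6,R7,R8,R9}
Final available[C] = 16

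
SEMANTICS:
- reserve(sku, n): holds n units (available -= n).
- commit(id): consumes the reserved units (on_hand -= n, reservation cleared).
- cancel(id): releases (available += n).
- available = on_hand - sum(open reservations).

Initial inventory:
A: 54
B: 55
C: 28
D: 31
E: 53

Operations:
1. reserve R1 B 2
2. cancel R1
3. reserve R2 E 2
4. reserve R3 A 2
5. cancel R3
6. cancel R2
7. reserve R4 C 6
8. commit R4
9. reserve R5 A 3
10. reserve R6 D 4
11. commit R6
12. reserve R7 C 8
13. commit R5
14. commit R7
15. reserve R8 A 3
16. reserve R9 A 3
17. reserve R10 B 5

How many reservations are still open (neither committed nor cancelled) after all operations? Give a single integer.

Step 1: reserve R1 B 2 -> on_hand[A=54 B=55 C=28 D=31 E=53] avail[A=54 B=53 C=28 D=31 E=53] open={R1}
Step 2: cancel R1 -> on_hand[A=54 B=55 C=28 D=31 E=53] avail[A=54 B=55 C=28 D=31 E=53] open={}
Step 3: reserve R2 E 2 -> on_hand[A=54 B=55 C=28 D=31 E=53] avail[A=54 B=55 C=28 D=31 E=51] open={R2}
Step 4: reserve R3 A 2 -> on_hand[A=54 B=55 C=28 D=31 E=53] avail[A=52 B=55 C=28 D=31 E=51] open={R2,R3}
Step 5: cancel R3 -> on_hand[A=54 B=55 C=28 D=31 E=53] avail[A=54 B=55 C=28 D=31 E=51] open={R2}
Step 6: cancel R2 -> on_hand[A=54 B=55 C=28 D=31 E=53] avail[A=54 B=55 C=28 D=31 E=53] open={}
Step 7: reserve R4 C 6 -> on_hand[A=54 B=55 C=28 D=31 E=53] avail[A=54 B=55 C=22 D=31 E=53] open={R4}
Step 8: commit R4 -> on_hand[A=54 B=55 C=22 D=31 E=53] avail[A=54 B=55 C=22 D=31 E=53] open={}
Step 9: reserve R5 A 3 -> on_hand[A=54 B=55 C=22 D=31 E=53] avail[A=51 B=55 C=22 D=31 E=53] open={R5}
Step 10: reserve R6 D 4 -> on_hand[A=54 B=55 C=22 D=31 E=53] avail[A=51 B=55 C=22 D=27 E=53] open={R5,R6}
Step 11: commit R6 -> on_hand[A=54 B=55 C=22 D=27 E=53] avail[A=51 B=55 C=22 D=27 E=53] open={R5}
Step 12: reserve R7 C 8 -> on_hand[A=54 B=55 C=22 D=27 E=53] avail[A=51 B=55 C=14 D=27 E=53] open={R5,R7}
Step 13: commit R5 -> on_hand[A=51 B=55 C=22 D=27 E=53] avail[A=51 B=55 C=14 D=27 E=53] open={R7}
Step 14: commit R7 -> on_hand[A=51 B=55 C=14 D=27 E=53] avail[A=51 B=55 C=14 D=27 E=53] open={}
Step 15: reserve R8 A 3 -> on_hand[A=51 B=55 C=14 D=27 E=53] avail[A=48 B=55 C=14 D=27 E=53] open={R8}
Step 16: reserve R9 A 3 -> on_hand[A=51 B=55 C=14 D=27 E=53] avail[A=45 B=55 C=14 D=27 E=53] open={R8,R9}
Step 17: reserve R10 B 5 -> on_hand[A=51 B=55 C=14 D=27 E=53] avail[A=45 B=50 C=14 D=27 E=53] open={R10,R8,R9}
Open reservations: ['R10', 'R8', 'R9'] -> 3

Answer: 3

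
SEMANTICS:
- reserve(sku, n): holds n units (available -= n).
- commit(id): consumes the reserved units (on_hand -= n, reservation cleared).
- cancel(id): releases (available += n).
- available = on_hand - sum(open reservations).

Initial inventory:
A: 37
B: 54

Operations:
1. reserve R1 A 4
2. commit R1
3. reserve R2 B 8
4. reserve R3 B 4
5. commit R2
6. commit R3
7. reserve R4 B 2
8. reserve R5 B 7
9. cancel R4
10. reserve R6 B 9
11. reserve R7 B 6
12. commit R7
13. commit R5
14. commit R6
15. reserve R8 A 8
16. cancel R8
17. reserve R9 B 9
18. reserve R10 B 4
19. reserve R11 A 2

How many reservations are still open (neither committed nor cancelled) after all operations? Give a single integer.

Answer: 3

Derivation:
Step 1: reserve R1 A 4 -> on_hand[A=37 B=54] avail[A=33 B=54] open={R1}
Step 2: commit R1 -> on_hand[A=33 B=54] avail[A=33 B=54] open={}
Step 3: reserve R2 B 8 -> on_hand[A=33 B=54] avail[A=33 B=46] open={R2}
Step 4: reserve R3 B 4 -> on_hand[A=33 B=54] avail[A=33 B=42] open={R2,R3}
Step 5: commit R2 -> on_hand[A=33 B=46] avail[A=33 B=42] open={R3}
Step 6: commit R3 -> on_hand[A=33 B=42] avail[A=33 B=42] open={}
Step 7: reserve R4 B 2 -> on_hand[A=33 B=42] avail[A=33 B=40] open={R4}
Step 8: reserve R5 B 7 -> on_hand[A=33 B=42] avail[A=33 B=33] open={R4,R5}
Step 9: cancel R4 -> on_hand[A=33 B=42] avail[A=33 B=35] open={R5}
Step 10: reserve R6 B 9 -> on_hand[A=33 B=42] avail[A=33 B=26] open={R5,R6}
Step 11: reserve R7 B 6 -> on_hand[A=33 B=42] avail[A=33 B=20] open={R5,R6,R7}
Step 12: commit R7 -> on_hand[A=33 B=36] avail[A=33 B=20] open={R5,R6}
Step 13: commit R5 -> on_hand[A=33 B=29] avail[A=33 B=20] open={R6}
Step 14: commit R6 -> on_hand[A=33 B=20] avail[A=33 B=20] open={}
Step 15: reserve R8 A 8 -> on_hand[A=33 B=20] avail[A=25 B=20] open={R8}
Step 16: cancel R8 -> on_hand[A=33 B=20] avail[A=33 B=20] open={}
Step 17: reserve R9 B 9 -> on_hand[A=33 B=20] avail[A=33 B=11] open={R9}
Step 18: reserve R10 B 4 -> on_hand[A=33 B=20] avail[A=33 B=7] open={R10,R9}
Step 19: reserve R11 A 2 -> on_hand[A=33 B=20] avail[A=31 B=7] open={R10,R11,R9}
Open reservations: ['R10', 'R11', 'R9'] -> 3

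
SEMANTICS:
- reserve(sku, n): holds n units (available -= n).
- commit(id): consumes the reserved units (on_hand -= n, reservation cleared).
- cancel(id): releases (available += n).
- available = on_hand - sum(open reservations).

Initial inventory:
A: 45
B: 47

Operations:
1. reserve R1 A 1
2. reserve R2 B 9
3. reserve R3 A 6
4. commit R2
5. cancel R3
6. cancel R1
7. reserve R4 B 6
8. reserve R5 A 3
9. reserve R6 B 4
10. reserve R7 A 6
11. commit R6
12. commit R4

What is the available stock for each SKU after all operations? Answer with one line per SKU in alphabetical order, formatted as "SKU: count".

Answer: A: 36
B: 28

Derivation:
Step 1: reserve R1 A 1 -> on_hand[A=45 B=47] avail[A=44 B=47] open={R1}
Step 2: reserve R2 B 9 -> on_hand[A=45 B=47] avail[A=44 B=38] open={R1,R2}
Step 3: reserve R3 A 6 -> on_hand[A=45 B=47] avail[A=38 B=38] open={R1,R2,R3}
Step 4: commit R2 -> on_hand[A=45 B=38] avail[A=38 B=38] open={R1,R3}
Step 5: cancel R3 -> on_hand[A=45 B=38] avail[A=44 B=38] open={R1}
Step 6: cancel R1 -> on_hand[A=45 B=38] avail[A=45 B=38] open={}
Step 7: reserve R4 B 6 -> on_hand[A=45 B=38] avail[A=45 B=32] open={R4}
Step 8: reserve R5 A 3 -> on_hand[A=45 B=38] avail[A=42 B=32] open={R4,R5}
Step 9: reserve R6 B 4 -> on_hand[A=45 B=38] avail[A=42 B=28] open={R4,R5,R6}
Step 10: reserve R7 A 6 -> on_hand[A=45 B=38] avail[A=36 B=28] open={R4,R5,R6,R7}
Step 11: commit R6 -> on_hand[A=45 B=34] avail[A=36 B=28] open={R4,R5,R7}
Step 12: commit R4 -> on_hand[A=45 B=28] avail[A=36 B=28] open={R5,R7}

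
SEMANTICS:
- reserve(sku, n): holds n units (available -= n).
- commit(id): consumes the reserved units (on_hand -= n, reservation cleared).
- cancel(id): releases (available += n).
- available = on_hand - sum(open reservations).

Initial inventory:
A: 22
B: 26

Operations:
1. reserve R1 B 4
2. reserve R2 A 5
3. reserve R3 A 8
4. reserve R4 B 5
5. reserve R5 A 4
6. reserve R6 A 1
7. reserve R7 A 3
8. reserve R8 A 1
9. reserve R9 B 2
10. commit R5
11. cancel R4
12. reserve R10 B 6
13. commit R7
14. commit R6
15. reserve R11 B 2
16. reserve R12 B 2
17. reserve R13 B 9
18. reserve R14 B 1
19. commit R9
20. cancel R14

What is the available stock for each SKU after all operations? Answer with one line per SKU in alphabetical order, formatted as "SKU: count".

Step 1: reserve R1 B 4 -> on_hand[A=22 B=26] avail[A=22 B=22] open={R1}
Step 2: reserve R2 A 5 -> on_hand[A=22 B=26] avail[A=17 B=22] open={R1,R2}
Step 3: reserve R3 A 8 -> on_hand[A=22 B=26] avail[A=9 B=22] open={R1,R2,R3}
Step 4: reserve R4 B 5 -> on_hand[A=22 B=26] avail[A=9 B=17] open={R1,R2,R3,R4}
Step 5: reserve R5 A 4 -> on_hand[A=22 B=26] avail[A=5 B=17] open={R1,R2,R3,R4,R5}
Step 6: reserve R6 A 1 -> on_hand[A=22 B=26] avail[A=4 B=17] open={R1,R2,R3,R4,R5,R6}
Step 7: reserve R7 A 3 -> on_hand[A=22 B=26] avail[A=1 B=17] open={R1,R2,R3,R4,R5,R6,R7}
Step 8: reserve R8 A 1 -> on_hand[A=22 B=26] avail[A=0 B=17] open={R1,R2,R3,R4,R5,R6,R7,R8}
Step 9: reserve R9 B 2 -> on_hand[A=22 B=26] avail[A=0 B=15] open={R1,R2,R3,R4,R5,R6,R7,R8,R9}
Step 10: commit R5 -> on_hand[A=18 B=26] avail[A=0 B=15] open={R1,R2,R3,R4,R6,R7,R8,R9}
Step 11: cancel R4 -> on_hand[A=18 B=26] avail[A=0 B=20] open={R1,R2,R3,R6,R7,R8,R9}
Step 12: reserve R10 B 6 -> on_hand[A=18 B=26] avail[A=0 B=14] open={R1,R10,R2,R3,R6,R7,R8,R9}
Step 13: commit R7 -> on_hand[A=15 B=26] avail[A=0 B=14] open={R1,R10,R2,R3,R6,R8,R9}
Step 14: commit R6 -> on_hand[A=14 B=26] avail[A=0 B=14] open={R1,R10,R2,R3,R8,R9}
Step 15: reserve R11 B 2 -> on_hand[A=14 B=26] avail[A=0 B=12] open={R1,R10,R11,R2,R3,R8,R9}
Step 16: reserve R12 B 2 -> on_hand[A=14 B=26] avail[A=0 B=10] open={R1,R10,R11,R12,R2,R3,R8,R9}
Step 17: reserve R13 B 9 -> on_hand[A=14 B=26] avail[A=0 B=1] open={R1,R10,R11,R12,R13,R2,R3,R8,R9}
Step 18: reserve R14 B 1 -> on_hand[A=14 B=26] avail[A=0 B=0] open={R1,R10,R11,R12,R13,R14,R2,R3,R8,R9}
Step 19: commit R9 -> on_hand[A=14 B=24] avail[A=0 B=0] open={R1,R10,R11,R12,R13,R14,R2,R3,R8}
Step 20: cancel R14 -> on_hand[A=14 B=24] avail[A=0 B=1] open={R1,R10,R11,R12,R13,R2,R3,R8}

Answer: A: 0
B: 1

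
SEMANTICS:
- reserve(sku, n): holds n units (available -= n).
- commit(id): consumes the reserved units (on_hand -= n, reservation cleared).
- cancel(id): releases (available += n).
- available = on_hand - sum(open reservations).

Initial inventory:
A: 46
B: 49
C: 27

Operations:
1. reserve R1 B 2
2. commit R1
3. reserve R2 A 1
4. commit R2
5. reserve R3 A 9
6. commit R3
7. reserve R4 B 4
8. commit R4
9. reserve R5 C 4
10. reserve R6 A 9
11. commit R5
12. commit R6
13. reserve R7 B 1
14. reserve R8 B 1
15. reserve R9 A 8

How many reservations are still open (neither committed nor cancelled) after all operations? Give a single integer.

Step 1: reserve R1 B 2 -> on_hand[A=46 B=49 C=27] avail[A=46 B=47 C=27] open={R1}
Step 2: commit R1 -> on_hand[A=46 B=47 C=27] avail[A=46 B=47 C=27] open={}
Step 3: reserve R2 A 1 -> on_hand[A=46 B=47 C=27] avail[A=45 B=47 C=27] open={R2}
Step 4: commit R2 -> on_hand[A=45 B=47 C=27] avail[A=45 B=47 C=27] open={}
Step 5: reserve R3 A 9 -> on_hand[A=45 B=47 C=27] avail[A=36 B=47 C=27] open={R3}
Step 6: commit R3 -> on_hand[A=36 B=47 C=27] avail[A=36 B=47 C=27] open={}
Step 7: reserve R4 B 4 -> on_hand[A=36 B=47 C=27] avail[A=36 B=43 C=27] open={R4}
Step 8: commit R4 -> on_hand[A=36 B=43 C=27] avail[A=36 B=43 C=27] open={}
Step 9: reserve R5 C 4 -> on_hand[A=36 B=43 C=27] avail[A=36 B=43 C=23] open={R5}
Step 10: reserve R6 A 9 -> on_hand[A=36 B=43 C=27] avail[A=27 B=43 C=23] open={R5,R6}
Step 11: commit R5 -> on_hand[A=36 B=43 C=23] avail[A=27 B=43 C=23] open={R6}
Step 12: commit R6 -> on_hand[A=27 B=43 C=23] avail[A=27 B=43 C=23] open={}
Step 13: reserve R7 B 1 -> on_hand[A=27 B=43 C=23] avail[A=27 B=42 C=23] open={R7}
Step 14: reserve R8 B 1 -> on_hand[A=27 B=43 C=23] avail[A=27 B=41 C=23] open={R7,R8}
Step 15: reserve R9 A 8 -> on_hand[A=27 B=43 C=23] avail[A=19 B=41 C=23] open={R7,R8,R9}
Open reservations: ['R7', 'R8', 'R9'] -> 3

Answer: 3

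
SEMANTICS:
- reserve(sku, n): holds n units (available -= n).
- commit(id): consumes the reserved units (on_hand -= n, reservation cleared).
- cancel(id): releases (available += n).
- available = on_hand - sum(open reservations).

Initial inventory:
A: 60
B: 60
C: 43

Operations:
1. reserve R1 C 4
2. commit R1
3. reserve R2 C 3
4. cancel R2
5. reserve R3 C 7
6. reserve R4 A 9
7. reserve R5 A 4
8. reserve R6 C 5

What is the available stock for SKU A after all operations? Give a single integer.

Step 1: reserve R1 C 4 -> on_hand[A=60 B=60 C=43] avail[A=60 B=60 C=39] open={R1}
Step 2: commit R1 -> on_hand[A=60 B=60 C=39] avail[A=60 B=60 C=39] open={}
Step 3: reserve R2 C 3 -> on_hand[A=60 B=60 C=39] avail[A=60 B=60 C=36] open={R2}
Step 4: cancel R2 -> on_hand[A=60 B=60 C=39] avail[A=60 B=60 C=39] open={}
Step 5: reserve R3 C 7 -> on_hand[A=60 B=60 C=39] avail[A=60 B=60 C=32] open={R3}
Step 6: reserve R4 A 9 -> on_hand[A=60 B=60 C=39] avail[A=51 B=60 C=32] open={R3,R4}
Step 7: reserve R5 A 4 -> on_hand[A=60 B=60 C=39] avail[A=47 B=60 C=32] open={R3,R4,R5}
Step 8: reserve R6 C 5 -> on_hand[A=60 B=60 C=39] avail[A=47 B=60 C=27] open={R3,R4,R5,R6}
Final available[A] = 47

Answer: 47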